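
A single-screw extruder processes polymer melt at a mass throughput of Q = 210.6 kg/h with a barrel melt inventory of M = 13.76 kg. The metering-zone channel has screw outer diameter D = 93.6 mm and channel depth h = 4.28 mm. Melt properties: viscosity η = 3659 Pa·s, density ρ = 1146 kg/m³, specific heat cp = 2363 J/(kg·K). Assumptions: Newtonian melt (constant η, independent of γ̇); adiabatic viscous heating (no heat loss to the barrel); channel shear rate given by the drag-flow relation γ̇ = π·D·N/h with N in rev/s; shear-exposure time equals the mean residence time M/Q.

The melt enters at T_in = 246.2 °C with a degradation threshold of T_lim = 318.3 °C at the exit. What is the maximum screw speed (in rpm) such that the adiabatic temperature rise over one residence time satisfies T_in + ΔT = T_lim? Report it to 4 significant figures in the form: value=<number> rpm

Convert throughput: Q = 210.6 kg/h = 210.6/3600 = 0.0585 kg/s
Mean residence time: t_res = M/Q_s = 13.76 kg / 0.0585 kg/s = 235.214 s
Geometry in SI: D = 93.6 mm → 0.0936 m, h = 4.28 mm → 0.00428 m
Allowable rise: ΔT_a = T_lim − T_in = 318.3 − 246.2 = 72.1 K
γ̇_max² = ΔT_a·ρ·cp/(η·t_res) = 72.1·1146·2363/(3659·235.214) = 226.86 s⁻²
Take the square root: γ̇_max = √(226.86) = 15.0619 s⁻¹
N_max = γ̇_max·h / (π·D) = 15.0619 · 0.00428 / (π · 0.0936) = 0.219229 rev/s = 13.1537 rpm

value=13.15 rpm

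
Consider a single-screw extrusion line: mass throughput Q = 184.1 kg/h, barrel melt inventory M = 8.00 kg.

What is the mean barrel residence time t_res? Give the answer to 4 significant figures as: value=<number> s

Q_s = Q / 3600 = 184.1 / 3600 = 0.0511389 kg/s
Mean residence time: t_res = M/Q_s = 8.00 kg / 0.0511389 kg/s = 156.437 s

value=156.4 s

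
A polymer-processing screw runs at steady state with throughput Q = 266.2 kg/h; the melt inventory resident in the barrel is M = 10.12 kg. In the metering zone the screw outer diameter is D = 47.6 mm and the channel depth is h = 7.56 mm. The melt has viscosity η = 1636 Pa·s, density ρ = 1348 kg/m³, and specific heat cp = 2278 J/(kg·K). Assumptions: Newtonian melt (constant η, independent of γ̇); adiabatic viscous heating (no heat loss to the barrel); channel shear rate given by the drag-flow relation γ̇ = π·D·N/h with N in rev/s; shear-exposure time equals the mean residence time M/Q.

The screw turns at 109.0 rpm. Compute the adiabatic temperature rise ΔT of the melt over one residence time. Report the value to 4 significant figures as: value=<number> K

Throughput in SI: Q_s = 266.2 kg/h ÷ 3600 s/h = 0.0739444 kg/s
t_res = M / Q_s = 10.12 / 0.0739444 = 136.86 s
D = 47.6 mm = 0.0476 m;  h = 7.56 mm = 0.00756 m;  N = 109.0 rpm / 60 = 1.81667 rev/s
γ̇ = π D N / h = (π)(0.0476)(1.81667) / 0.00756 = 35.9344 s⁻¹
ΔT = η·γ̇²·t_res/(ρ·cp) = [1636 × 35.9344² × 136.86] / [1348 × 2278] = 94.1532 K

value=94.15 K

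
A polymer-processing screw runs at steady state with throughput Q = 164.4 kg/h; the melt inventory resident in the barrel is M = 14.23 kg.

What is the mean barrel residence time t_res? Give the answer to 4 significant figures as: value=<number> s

Convert throughput: Q = 164.4 kg/h = 164.4/3600 = 0.0456667 kg/s
t_res = M / Q_s = 14.23 ÷ 0.0456667 = 311.606 s

value=311.6 s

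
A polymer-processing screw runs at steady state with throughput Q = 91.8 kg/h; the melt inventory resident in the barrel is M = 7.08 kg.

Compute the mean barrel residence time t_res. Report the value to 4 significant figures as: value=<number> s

value=277.6 s

Q_s = Q / 3600 = 91.8 / 3600 = 0.0255 kg/s
Mean residence time: t_res = M/Q_s = 7.08 kg / 0.0255 kg/s = 277.647 s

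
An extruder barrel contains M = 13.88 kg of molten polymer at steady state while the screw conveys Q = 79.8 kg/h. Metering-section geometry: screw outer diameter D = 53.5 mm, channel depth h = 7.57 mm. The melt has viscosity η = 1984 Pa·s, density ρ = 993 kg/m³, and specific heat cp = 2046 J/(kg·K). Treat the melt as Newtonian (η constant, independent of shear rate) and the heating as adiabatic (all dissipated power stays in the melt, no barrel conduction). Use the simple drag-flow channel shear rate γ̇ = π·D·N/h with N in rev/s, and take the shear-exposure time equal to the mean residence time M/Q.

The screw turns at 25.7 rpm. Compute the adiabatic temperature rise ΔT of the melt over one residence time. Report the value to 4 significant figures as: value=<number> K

Throughput in SI: Q_s = 79.8 kg/h ÷ 3600 s/h = 0.0221667 kg/s
t_res = M / Q_s = 13.88 ÷ 0.0221667 = 626.165 s
D = 53.5 mm = 0.0535 m;  h = 7.57 mm = 0.00757 m;  N = 25.7 rpm / 60 = 0.428333 rev/s
Shear rate: γ̇ = πDN/h = π·0.0535·0.428333/0.00757 = 9.5102 s⁻¹
Adiabatic rise: ΔT = η γ̇² t_res / (ρ cp) = 1984·(9.5102)²·626.165 / (993·2046) = 55.3038 K

value=55.30 K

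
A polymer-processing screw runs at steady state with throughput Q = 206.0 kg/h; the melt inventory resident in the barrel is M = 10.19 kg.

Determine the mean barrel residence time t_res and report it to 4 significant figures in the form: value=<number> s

Convert throughput: Q = 206.0 kg/h = 206.0/3600 = 0.0572222 kg/s
t_res = M / Q_s = 10.19 / 0.0572222 = 178.078 s

value=178.1 s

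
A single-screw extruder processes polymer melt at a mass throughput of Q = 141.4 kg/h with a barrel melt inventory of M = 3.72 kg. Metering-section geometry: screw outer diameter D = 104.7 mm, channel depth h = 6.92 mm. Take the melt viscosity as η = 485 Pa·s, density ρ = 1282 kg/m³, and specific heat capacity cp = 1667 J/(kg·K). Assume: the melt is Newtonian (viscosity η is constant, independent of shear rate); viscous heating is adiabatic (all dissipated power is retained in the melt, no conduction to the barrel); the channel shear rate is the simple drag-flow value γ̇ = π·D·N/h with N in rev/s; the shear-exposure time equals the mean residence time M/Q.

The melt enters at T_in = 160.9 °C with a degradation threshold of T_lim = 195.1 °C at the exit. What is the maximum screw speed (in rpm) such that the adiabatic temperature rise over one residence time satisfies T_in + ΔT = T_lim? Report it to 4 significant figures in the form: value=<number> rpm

value=50.35 rpm

Throughput in SI: Q_s = 141.4 kg/h ÷ 3600 s/h = 0.0392778 kg/s
t_res = M / Q_s = 3.72 ÷ 0.0392778 = 94.71 s
Convert to metres: D = 0.1047 m, h = 0.00692 m
Allowable rise: ΔT_a = T_lim − T_in = 195.1 − 160.9 = 34.2 K
γ̇_max² = ΔT_a·ρ·cp/(η·t_res) = 34.2·1282·1667/(485·94.71) = 1591.15 s⁻²
γ̇_max = √1591.15 = 39.8893 s⁻¹
N_max = γ̇_max·h / (π·D) = 39.8893 · 0.00692 / (π · 0.1047) = 0.8392 rev/s = 50.352 rpm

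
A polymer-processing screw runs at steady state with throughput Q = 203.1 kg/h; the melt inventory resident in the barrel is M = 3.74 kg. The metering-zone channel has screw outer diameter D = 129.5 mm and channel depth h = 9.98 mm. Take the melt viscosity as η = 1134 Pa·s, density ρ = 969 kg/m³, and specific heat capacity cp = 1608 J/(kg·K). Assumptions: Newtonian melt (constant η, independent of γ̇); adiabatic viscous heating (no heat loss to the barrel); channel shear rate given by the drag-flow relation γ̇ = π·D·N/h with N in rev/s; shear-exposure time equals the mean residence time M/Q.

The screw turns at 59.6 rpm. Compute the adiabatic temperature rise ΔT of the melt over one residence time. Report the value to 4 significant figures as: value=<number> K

value=79.11 K

Q_s = Q / 3600 = 203.1 / 3600 = 0.0564167 kg/s
t_res = M / Q_s = 3.74 ÷ 0.0564167 = 66.2925 s
Convert to SI: D = 0.1295 m, h = 0.00998 m, N = 59.6/60 = 0.993333 rev/s
γ̇ = π D N / h = (π)(0.1295)(0.993333) / 0.00998 = 40.4934 s⁻¹
ΔT = η·γ̇²·t_res / (ρ·cp) = 1134 · (40.4934)² · 66.2925 / (969 · 1608) = 79.1108 K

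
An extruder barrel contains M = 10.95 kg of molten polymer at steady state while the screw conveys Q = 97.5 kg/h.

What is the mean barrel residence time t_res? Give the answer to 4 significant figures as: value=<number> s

Q_s = Q / 3600 = 97.5 / 3600 = 0.0270833 kg/s
t_res = M / Q_s = 10.95 ÷ 0.0270833 = 404.308 s

value=404.3 s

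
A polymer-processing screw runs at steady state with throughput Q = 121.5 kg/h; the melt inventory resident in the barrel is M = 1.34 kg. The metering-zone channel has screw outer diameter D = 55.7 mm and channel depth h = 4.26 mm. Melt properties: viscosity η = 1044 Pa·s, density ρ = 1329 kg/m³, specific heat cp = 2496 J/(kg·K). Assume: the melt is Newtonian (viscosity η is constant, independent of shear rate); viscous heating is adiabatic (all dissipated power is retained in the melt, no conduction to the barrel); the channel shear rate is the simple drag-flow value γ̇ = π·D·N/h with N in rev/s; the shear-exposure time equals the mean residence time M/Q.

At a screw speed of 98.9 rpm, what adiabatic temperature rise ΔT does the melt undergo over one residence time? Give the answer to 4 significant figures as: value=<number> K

Convert throughput: Q = 121.5 kg/h = 121.5/3600 = 0.03375 kg/s
t_res = M / Q_s = 1.34 / 0.03375 = 39.7037 s
Geometry in metres: D = 55.7 mm → 0.0557 m, h = 4.26 mm → 0.00426 m; screw speed N = 98.9 rpm = 1.64833 rev/s
Shear rate: γ̇ = πDN/h = π·0.0557·1.64833/0.00426 = 67.7081 s⁻¹
Adiabatic rise: ΔT = η γ̇² t_res / (ρ cp) = 1044·(67.7081)²·39.7037 / (1329·2496) = 57.2853 K

value=57.29 K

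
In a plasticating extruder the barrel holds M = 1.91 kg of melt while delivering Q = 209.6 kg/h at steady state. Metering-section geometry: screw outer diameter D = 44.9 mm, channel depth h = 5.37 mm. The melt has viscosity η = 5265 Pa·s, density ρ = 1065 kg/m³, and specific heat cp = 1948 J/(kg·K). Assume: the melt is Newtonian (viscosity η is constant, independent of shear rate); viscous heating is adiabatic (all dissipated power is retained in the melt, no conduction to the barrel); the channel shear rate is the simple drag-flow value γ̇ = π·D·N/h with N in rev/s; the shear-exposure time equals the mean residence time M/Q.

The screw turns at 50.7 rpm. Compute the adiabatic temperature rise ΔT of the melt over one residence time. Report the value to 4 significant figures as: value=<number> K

value=41.02 K

Convert throughput: Q = 209.6 kg/h = 209.6/3600 = 0.0582222 kg/s
t_res = M / Q_s = 1.91 ÷ 0.0582222 = 32.8053 s
D = 44.9 mm = 0.0449 m;  h = 5.37 mm = 0.00537 m;  N = 50.7 rpm / 60 = 0.845 rev/s
γ̇ = π·D·N / h = π · 0.0449 · 0.845 / 0.00537 = 22.1962 s⁻¹
ΔT = η·γ̇²·t_res/(ρ·cp) = [5265 × 22.1962² × 32.8053] / [1065 × 1948] = 41.0168 K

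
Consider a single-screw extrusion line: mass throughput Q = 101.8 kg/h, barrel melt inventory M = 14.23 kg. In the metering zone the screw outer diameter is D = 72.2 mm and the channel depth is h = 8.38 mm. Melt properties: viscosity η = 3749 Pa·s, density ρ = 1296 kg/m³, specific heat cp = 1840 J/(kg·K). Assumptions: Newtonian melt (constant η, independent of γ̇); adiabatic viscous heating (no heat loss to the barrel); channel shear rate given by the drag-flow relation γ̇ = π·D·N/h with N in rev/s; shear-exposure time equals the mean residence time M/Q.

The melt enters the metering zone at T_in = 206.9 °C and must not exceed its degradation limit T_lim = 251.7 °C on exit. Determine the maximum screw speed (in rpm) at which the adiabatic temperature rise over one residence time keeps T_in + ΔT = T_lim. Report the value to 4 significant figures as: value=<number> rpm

Throughput in SI: Q_s = 101.8 kg/h ÷ 3600 s/h = 0.0282778 kg/s
t_res = M / Q_s = 14.23 / 0.0282778 = 503.222 s
Geometry in SI: D = 72.2 mm → 0.0722 m, h = 8.38 mm → 0.00838 m
ΔT_a = T_lim − T_in = 251.7 − 206.9 = 44.8 K
γ̇_max² = ΔT_a·ρ·cp/(η·t_res) = 44.8·1296·1840/(3749·503.222) = 56.6273 s⁻²
γ̇_max = √56.6273 = 7.52511 s⁻¹
N_max = γ̇_max h / (πD) = 7.52511·0.00838/(π·0.0722) = 0.278016 rev/s → ×60 = 16.681 rpm

value=16.68 rpm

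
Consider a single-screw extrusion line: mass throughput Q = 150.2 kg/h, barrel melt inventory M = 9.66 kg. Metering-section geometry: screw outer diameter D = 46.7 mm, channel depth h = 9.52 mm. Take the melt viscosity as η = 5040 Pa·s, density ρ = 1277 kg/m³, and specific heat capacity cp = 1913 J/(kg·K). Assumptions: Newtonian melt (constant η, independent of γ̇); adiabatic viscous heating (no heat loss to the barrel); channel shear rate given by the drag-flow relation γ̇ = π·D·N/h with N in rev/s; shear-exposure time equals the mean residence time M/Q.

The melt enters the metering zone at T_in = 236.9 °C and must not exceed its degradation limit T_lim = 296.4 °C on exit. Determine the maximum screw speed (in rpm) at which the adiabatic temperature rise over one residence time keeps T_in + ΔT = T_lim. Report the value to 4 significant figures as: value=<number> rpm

Q_s = Q / 3600 = 150.2 / 3600 = 0.0417222 kg/s
t_res = M / Q_s = 9.66 ÷ 0.0417222 = 231.531 s
Geometry in SI: D = 46.7 mm → 0.0467 m, h = 9.52 mm → 0.00952 m
ΔT_a = T_lim − T_in = 296.4 − 236.9 = 59.5 K
Invert ΔT = ηγ̇²t_res/(ρcp) for γ̇: γ̇_max² = ΔT_a ρ cp / (η t_res) = 59.5·1277·1913 / (5040·231.531) = 124.561 s⁻²
γ̇_max = √124.561 = 11.1607 s⁻¹
Solve γ̇ = πDN/h for N: N_max = γ̇_max·h/(π·D) = 11.1607 × 0.00952 / (π × 0.0467) = 0.724205 rev/s = 43.4523 rpm

value=43.45 rpm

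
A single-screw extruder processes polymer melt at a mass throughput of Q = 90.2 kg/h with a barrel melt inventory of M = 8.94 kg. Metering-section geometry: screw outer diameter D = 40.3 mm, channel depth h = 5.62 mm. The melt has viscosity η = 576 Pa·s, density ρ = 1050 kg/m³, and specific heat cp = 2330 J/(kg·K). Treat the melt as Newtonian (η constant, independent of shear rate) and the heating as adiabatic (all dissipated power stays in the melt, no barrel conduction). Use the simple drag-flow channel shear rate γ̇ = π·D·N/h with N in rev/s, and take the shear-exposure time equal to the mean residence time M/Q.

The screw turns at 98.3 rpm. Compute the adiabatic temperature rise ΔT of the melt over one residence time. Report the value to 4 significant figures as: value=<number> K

value=114.4 K

Q_s = Q / 3600 = 90.2 / 3600 = 0.0250556 kg/s
t_res = M / Q_s = 8.94 ÷ 0.0250556 = 356.807 s
D = 40.3 mm = 0.0403 m;  h = 5.62 mm = 0.00562 m;  N = 98.3 rpm / 60 = 1.63833 rev/s
Shear rate: γ̇ = πDN/h = π·0.0403·1.63833/0.00562 = 36.908 s⁻¹
Adiabatic rise: ΔT = η γ̇² t_res / (ρ cp) = 576·(36.908)²·356.807 / (1050·2330) = 114.433 K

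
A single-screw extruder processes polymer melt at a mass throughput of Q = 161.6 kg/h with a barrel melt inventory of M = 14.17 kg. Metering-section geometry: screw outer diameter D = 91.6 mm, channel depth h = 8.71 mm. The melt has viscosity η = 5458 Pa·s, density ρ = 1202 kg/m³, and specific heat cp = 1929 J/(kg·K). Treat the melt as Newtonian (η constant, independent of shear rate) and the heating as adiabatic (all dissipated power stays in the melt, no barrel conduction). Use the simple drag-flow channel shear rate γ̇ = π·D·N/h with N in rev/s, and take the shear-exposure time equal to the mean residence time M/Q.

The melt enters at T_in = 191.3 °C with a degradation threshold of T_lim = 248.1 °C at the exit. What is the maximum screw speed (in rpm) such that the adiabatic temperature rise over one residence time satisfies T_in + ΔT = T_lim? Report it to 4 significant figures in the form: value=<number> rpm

value=15.88 rpm

Convert throughput: Q = 161.6 kg/h = 161.6/3600 = 0.0448889 kg/s
t_res = M / Q_s = 14.17 ÷ 0.0448889 = 315.668 s
Convert to metres: D = 0.0916 m, h = 0.00871 m
ΔT_a = T_lim − T_in = 248.1 °C − 191.3 °C = 56.8 K
γ̇_max² = ΔT_a·ρ·cp / (η·t_res) = [56.8 × 1202 × 1929] / [5458 × 315.668] = 76.44 s⁻²
γ̇_max = sqrt(76.44) = 8.743 s⁻¹
Solve γ̇ = πDN/h for N: N_max = γ̇_max·h/(π·D) = 8.743 × 0.00871 / (π × 0.0916) = 0.264626 rev/s = 15.8776 rpm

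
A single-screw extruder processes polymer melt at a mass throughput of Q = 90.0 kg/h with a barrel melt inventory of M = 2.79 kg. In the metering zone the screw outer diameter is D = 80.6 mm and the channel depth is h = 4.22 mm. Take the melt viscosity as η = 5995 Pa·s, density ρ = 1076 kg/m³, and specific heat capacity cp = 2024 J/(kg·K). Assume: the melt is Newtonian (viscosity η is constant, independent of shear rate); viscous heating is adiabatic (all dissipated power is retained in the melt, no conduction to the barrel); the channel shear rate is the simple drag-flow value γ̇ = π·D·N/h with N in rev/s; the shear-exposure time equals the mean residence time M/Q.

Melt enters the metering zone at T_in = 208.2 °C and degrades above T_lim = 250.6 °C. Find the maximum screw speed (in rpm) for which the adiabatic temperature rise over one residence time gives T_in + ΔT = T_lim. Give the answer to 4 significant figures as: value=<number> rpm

Q_s = Q / 3600 = 90.0 / 3600 = 0.025 kg/s
t_res = M / Q_s = 2.79 / 0.025 = 111.6 s
Geometry in SI: D = 80.6 mm → 0.0806 m, h = 4.22 mm → 0.00422 m
Allowable rise: ΔT_a = T_lim − T_in = 250.6 − 208.2 = 42.4 K
γ̇_max² = ΔT_a·ρ·cp / (η·t_res) = [42.4 × 1076 × 2024] / [5995 × 111.6] = 138.018 s⁻²
γ̇_max = sqrt(138.018) = 11.7481 s⁻¹
Solve γ̇ = πDN/h for N: N_max = γ̇_max·h/(π·D) = 11.7481 × 0.00422 / (π × 0.0806) = 0.195792 rev/s = 11.7475 rpm

value=11.75 rpm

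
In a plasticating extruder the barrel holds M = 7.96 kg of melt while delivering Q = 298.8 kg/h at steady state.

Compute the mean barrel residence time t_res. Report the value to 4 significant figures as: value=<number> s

Throughput in SI: Q_s = 298.8 kg/h ÷ 3600 s/h = 0.083 kg/s
Mean residence time: t_res = M/Q_s = 7.96 kg / 0.083 kg/s = 95.9036 s

value=95.90 s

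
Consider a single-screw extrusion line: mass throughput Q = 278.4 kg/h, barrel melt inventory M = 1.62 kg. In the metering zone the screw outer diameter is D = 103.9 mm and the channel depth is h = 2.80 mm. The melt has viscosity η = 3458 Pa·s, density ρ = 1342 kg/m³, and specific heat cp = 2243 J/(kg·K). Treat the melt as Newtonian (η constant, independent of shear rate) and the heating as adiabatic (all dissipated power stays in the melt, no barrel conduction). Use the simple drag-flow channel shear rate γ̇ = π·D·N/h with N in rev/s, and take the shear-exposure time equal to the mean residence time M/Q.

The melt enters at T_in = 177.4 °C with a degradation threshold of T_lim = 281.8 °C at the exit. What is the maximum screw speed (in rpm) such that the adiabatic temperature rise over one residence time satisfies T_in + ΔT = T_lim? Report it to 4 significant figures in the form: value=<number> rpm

Q_s = Q / 3600 = 278.4 / 3600 = 0.0773333 kg/s
t_res = M / Q_s = 1.62 / 0.0773333 = 20.9483 s
D = 103.9 mm = 0.1039 m;  h = 2.80 mm = 0.0028 m
ΔT_a = T_lim − T_in = 281.8 °C − 177.4 °C = 104.4 K
Invert ΔT = ηγ̇²t_res/(ρcp) for γ̇: γ̇_max² = ΔT_a ρ cp / (η t_res) = 104.4·1342·2243 / (3458·20.9483) = 4338.19 s⁻²
γ̇_max = √4338.19 = 65.865 s⁻¹
Solve γ̇ = πDN/h for N: N_max = γ̇_max·h/(π·D) = 65.865 × 0.0028 / (π × 0.1039) = 0.564998 rev/s = 33.8999 rpm

value=33.90 rpm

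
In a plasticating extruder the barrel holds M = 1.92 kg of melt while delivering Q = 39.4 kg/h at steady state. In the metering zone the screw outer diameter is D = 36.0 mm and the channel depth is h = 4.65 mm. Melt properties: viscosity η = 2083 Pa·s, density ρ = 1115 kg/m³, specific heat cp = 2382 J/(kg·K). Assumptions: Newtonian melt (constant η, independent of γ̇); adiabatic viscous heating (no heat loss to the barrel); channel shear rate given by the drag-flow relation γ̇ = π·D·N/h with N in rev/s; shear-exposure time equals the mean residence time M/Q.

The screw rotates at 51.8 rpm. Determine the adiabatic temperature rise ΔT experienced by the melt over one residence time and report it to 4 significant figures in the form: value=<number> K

value=60.66 K

Throughput in SI: Q_s = 39.4 kg/h ÷ 3600 s/h = 0.0109444 kg/s
t_res = M / Q_s = 1.92 ÷ 0.0109444 = 175.431 s
D = 36.0 mm = 0.036 m;  h = 4.65 mm = 0.00465 m;  N = 51.8 rpm / 60 = 0.863333 rev/s
γ̇ = π·D·N / h = π · 0.036 · 0.863333 / 0.00465 = 20.998 s⁻¹
ΔT = η·γ̇²·t_res / (ρ·cp) = 2083 · (20.998)² · 175.431 / (1115 · 2382) = 60.6647 K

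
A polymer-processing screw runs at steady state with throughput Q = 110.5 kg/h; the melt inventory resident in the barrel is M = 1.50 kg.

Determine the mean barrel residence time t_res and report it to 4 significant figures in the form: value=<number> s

value=48.87 s

Convert throughput: Q = 110.5 kg/h = 110.5/3600 = 0.0306944 kg/s
t_res = M / Q_s = 1.50 ÷ 0.0306944 = 48.8688 s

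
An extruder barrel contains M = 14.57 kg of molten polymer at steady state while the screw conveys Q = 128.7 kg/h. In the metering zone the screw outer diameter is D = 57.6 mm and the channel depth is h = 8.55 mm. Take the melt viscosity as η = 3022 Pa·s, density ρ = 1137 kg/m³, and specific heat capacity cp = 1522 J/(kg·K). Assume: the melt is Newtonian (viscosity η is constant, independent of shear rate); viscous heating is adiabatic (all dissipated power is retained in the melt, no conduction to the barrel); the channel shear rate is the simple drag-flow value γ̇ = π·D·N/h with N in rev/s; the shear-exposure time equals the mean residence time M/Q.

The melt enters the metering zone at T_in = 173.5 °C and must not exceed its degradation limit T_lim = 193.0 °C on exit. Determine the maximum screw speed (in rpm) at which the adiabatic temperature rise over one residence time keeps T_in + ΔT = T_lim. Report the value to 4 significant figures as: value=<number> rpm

Throughput in SI: Q_s = 128.7 kg/h ÷ 3600 s/h = 0.03575 kg/s
t_res = M / Q_s = 14.57 / 0.03575 = 407.552 s
Geometry in SI: D = 57.6 mm → 0.0576 m, h = 8.55 mm → 0.00855 m
ΔT_a = T_lim − T_in = 193.0 − 173.5 = 19.5 K
γ̇_max² = ΔT_a·ρ·cp/(η·t_res) = 19.5·1137·1522/(3022·407.552) = 27.3988 s⁻²
γ̇_max = √27.3988 = 5.23439 s⁻¹
N_max = γ̇_max·h / (π·D) = 5.23439 · 0.00855 / (π · 0.0576) = 0.24732 rev/s = 14.8392 rpm

value=14.84 rpm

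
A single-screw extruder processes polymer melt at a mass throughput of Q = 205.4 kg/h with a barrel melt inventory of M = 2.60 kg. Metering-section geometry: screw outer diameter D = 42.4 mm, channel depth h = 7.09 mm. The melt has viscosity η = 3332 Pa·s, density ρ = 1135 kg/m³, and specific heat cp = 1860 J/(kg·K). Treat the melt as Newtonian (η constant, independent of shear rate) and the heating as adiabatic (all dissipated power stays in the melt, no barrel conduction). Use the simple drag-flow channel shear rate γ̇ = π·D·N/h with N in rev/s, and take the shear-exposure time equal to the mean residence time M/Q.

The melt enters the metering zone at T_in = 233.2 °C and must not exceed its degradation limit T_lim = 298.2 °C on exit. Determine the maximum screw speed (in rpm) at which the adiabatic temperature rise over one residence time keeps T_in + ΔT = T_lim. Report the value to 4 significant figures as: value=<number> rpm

value=96.01 rpm

Throughput in SI: Q_s = 205.4 kg/h ÷ 3600 s/h = 0.0570556 kg/s
t_res = M / Q_s = 2.60 ÷ 0.0570556 = 45.5696 s
D = 42.4 mm = 0.0424 m;  h = 7.09 mm = 0.00709 m
Allowable rise: ΔT_a = T_lim − T_in = 298.2 − 233.2 = 65 K
γ̇_max² = ΔT_a·ρ·cp/(η·t_res) = 65·1135·1860/(3332·45.5696) = 903.736 s⁻²
γ̇_max = sqrt(903.736) = 30.0622 s⁻¹
N_max = γ̇_max·h / (π·D) = 30.0622 · 0.00709 / (π · 0.0424) = 1.60012 rev/s = 96.0069 rpm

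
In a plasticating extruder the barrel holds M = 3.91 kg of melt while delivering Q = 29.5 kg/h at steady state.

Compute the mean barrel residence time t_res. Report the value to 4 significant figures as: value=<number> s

Convert throughput: Q = 29.5 kg/h = 29.5/3600 = 0.00819444 kg/s
t_res = M / Q_s = 3.91 ÷ 0.00819444 = 477.153 s

value=477.2 s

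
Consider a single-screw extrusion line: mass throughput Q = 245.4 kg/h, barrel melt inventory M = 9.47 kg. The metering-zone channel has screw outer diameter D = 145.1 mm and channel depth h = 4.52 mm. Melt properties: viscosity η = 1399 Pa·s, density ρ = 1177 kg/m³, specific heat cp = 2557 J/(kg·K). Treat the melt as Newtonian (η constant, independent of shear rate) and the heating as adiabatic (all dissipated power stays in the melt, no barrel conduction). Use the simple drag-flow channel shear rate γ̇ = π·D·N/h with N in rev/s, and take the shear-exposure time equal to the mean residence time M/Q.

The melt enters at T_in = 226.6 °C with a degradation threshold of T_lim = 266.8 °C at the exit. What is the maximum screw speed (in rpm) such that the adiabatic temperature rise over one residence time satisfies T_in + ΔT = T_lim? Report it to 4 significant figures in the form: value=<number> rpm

value=14.84 rpm

Throughput in SI: Q_s = 245.4 kg/h ÷ 3600 s/h = 0.0681667 kg/s
t_res = M / Q_s = 9.47 / 0.0681667 = 138.924 s
Convert to metres: D = 0.1451 m, h = 0.00452 m
ΔT_a = T_lim − T_in = 266.8 − 226.6 = 40.2 K
Invert ΔT = ηγ̇²t_res/(ρcp) for γ̇: γ̇_max² = ΔT_a ρ cp / (η t_res) = 40.2·1177·2557 / (1399·138.924) = 622.497 s⁻²
γ̇_max = √622.497 = 24.9499 s⁻¹
N_max = γ̇_max h / (πD) = 24.9499·0.00452/(π·0.1451) = 0.247394 rev/s → ×60 = 14.8437 rpm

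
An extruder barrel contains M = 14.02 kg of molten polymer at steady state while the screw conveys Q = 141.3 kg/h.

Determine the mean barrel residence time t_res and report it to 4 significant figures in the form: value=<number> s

value=357.2 s

Convert throughput: Q = 141.3 kg/h = 141.3/3600 = 0.03925 kg/s
t_res = M / Q_s = 14.02 ÷ 0.03925 = 357.197 s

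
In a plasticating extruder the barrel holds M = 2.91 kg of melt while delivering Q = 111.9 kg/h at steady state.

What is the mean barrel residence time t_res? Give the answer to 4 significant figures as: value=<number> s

Convert throughput: Q = 111.9 kg/h = 111.9/3600 = 0.0310833 kg/s
t_res = M / Q_s = 2.91 / 0.0310833 = 93.6193 s

value=93.62 s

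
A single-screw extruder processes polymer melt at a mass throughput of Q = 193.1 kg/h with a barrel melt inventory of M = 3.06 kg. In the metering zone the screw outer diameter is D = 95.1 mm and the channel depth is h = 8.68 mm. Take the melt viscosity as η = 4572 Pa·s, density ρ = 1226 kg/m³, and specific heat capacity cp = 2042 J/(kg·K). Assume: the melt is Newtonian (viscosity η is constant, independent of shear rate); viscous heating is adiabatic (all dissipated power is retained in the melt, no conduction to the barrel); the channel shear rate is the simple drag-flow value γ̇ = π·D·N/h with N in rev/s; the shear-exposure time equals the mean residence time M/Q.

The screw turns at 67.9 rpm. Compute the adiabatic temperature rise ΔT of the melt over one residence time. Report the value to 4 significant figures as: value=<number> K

value=158.1 K

Throughput in SI: Q_s = 193.1 kg/h ÷ 3600 s/h = 0.0536389 kg/s
t_res = M / Q_s = 3.06 / 0.0536389 = 57.0482 s
Convert to SI: D = 0.0951 m, h = 0.00868 m, N = 67.9/60 = 1.13167 rev/s
Shear rate: γ̇ = πDN/h = π·0.0951·1.13167/0.00868 = 38.9519 s⁻¹
ΔT = η·γ̇²·t_res/(ρ·cp) = [4572 × 38.9519² × 57.0482] / [1226 × 2042] = 158.074 K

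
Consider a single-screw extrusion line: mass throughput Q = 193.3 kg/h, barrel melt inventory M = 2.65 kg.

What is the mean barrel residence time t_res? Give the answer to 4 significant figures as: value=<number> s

Throughput in SI: Q_s = 193.3 kg/h ÷ 3600 s/h = 0.0536944 kg/s
Mean residence time: t_res = M/Q_s = 2.65 kg / 0.0536944 kg/s = 49.3533 s

value=49.35 s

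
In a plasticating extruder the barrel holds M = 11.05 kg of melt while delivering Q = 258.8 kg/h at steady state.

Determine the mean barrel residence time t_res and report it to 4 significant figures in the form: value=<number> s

Throughput in SI: Q_s = 258.8 kg/h ÷ 3600 s/h = 0.0718889 kg/s
Mean residence time: t_res = M/Q_s = 11.05 kg / 0.0718889 kg/s = 153.709 s

value=153.7 s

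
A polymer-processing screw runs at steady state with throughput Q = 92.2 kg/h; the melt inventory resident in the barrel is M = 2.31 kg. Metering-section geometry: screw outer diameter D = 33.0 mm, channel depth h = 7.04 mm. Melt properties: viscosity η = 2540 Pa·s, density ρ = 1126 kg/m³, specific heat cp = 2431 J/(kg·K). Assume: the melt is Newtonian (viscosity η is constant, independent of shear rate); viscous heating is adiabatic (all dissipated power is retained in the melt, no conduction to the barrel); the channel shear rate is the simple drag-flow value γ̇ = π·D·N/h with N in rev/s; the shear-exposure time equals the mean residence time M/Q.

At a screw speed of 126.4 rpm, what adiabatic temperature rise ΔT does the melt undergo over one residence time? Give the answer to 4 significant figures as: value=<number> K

Convert throughput: Q = 92.2 kg/h = 92.2/3600 = 0.0256111 kg/s
t_res = M / Q_s = 2.31 ÷ 0.0256111 = 90.1952 s
Geometry in metres: D = 33.0 mm → 0.033 m, h = 7.04 mm → 0.00704 m; screw speed N = 126.4 rpm = 2.10667 rev/s
γ̇ = π D N / h = (π)(0.033)(2.10667) / 0.00704 = 31.0232 s⁻¹
Adiabatic rise: ΔT = η γ̇² t_res / (ρ cp) = 2540·(31.0232)²·90.1952 / (1126·2431) = 80.5504 K

value=80.55 K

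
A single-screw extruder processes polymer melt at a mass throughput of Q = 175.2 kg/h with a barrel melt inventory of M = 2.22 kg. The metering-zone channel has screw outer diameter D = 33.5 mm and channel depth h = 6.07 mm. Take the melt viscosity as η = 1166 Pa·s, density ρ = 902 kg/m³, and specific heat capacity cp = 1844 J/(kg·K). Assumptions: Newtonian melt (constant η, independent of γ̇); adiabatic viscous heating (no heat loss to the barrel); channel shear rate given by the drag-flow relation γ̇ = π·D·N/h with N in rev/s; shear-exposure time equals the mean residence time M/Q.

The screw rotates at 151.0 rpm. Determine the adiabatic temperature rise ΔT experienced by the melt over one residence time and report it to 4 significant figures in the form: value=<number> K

Convert throughput: Q = 175.2 kg/h = 175.2/3600 = 0.0486667 kg/s
t_res = M / Q_s = 2.22 ÷ 0.0486667 = 45.6164 s
Geometry in metres: D = 33.5 mm → 0.0335 m, h = 6.07 mm → 0.00607 m; screw speed N = 151.0 rpm = 2.51667 rev/s
Shear rate: γ̇ = πDN/h = π·0.0335·2.51667/0.00607 = 43.6347 s⁻¹
ΔT = η·γ̇²·t_res / (ρ·cp) = 1166 · (43.6347)² · 45.6164 / (902 · 1844) = 60.8858 K

value=60.89 K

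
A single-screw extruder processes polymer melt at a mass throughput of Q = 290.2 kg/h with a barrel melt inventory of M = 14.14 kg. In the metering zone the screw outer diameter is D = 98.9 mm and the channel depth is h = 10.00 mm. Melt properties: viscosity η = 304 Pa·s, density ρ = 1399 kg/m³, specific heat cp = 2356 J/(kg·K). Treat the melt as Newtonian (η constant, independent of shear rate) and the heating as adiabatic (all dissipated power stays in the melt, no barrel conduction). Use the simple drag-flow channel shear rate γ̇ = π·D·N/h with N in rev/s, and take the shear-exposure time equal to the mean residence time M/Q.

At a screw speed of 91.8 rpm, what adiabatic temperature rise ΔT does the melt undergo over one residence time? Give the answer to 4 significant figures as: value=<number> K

Q_s = Q / 3600 = 290.2 / 3600 = 0.0806111 kg/s
t_res = M / Q_s = 14.14 ÷ 0.0806111 = 175.41 s
Convert to SI: D = 0.0989 m, h = 0.01 m, N = 91.8/60 = 1.53 rev/s
Shear rate: γ̇ = πDN/h = π·0.0989·1.53/0.01 = 47.5376 s⁻¹
Adiabatic rise: ΔT = η γ̇² t_res / (ρ cp) = 304·(47.5376)²·175.41 / (1399·2356) = 36.5603 K

value=36.56 K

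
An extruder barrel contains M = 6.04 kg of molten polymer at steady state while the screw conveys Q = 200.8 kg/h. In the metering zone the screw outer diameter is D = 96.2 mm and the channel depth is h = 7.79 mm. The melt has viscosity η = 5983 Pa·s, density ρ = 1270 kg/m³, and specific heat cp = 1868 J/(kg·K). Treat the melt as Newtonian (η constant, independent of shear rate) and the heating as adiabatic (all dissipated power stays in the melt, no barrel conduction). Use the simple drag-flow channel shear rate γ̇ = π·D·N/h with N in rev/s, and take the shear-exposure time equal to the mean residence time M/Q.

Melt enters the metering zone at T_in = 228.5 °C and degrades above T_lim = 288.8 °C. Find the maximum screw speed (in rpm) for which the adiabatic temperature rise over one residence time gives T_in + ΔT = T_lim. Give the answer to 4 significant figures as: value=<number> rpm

Q_s = Q / 3600 = 200.8 / 3600 = 0.0557778 kg/s
t_res = M / Q_s = 6.04 / 0.0557778 = 108.287 s
Convert to metres: D = 0.0962 m, h = 0.00779 m
Allowable rise: ΔT_a = T_lim − T_in = 288.8 − 228.5 = 60.3 K
γ̇_max² = ΔT_a·ρ·cp/(η·t_res) = 60.3·1270·1868/(5983·108.287) = 220.802 s⁻²
γ̇_max = sqrt(220.802) = 14.8594 s⁻¹
Solve γ̇ = πDN/h for N: N_max = γ̇_max·h/(π·D) = 14.8594 × 0.00779 / (π × 0.0962) = 0.383014 rev/s = 22.9808 rpm

value=22.98 rpm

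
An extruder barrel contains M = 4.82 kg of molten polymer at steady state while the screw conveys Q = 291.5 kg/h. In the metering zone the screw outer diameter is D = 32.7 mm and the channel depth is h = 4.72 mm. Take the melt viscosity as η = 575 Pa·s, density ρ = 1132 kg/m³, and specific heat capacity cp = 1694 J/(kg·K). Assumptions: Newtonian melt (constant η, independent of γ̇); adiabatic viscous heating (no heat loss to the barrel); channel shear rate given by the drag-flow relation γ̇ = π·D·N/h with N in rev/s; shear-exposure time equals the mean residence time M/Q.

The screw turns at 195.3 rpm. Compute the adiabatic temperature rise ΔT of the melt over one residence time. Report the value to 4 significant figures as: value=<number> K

value=89.58 K

Throughput in SI: Q_s = 291.5 kg/h ÷ 3600 s/h = 0.0809722 kg/s
Mean residence time: t_res = M/Q_s = 4.82 kg / 0.0809722 kg/s = 59.5266 s
Convert to SI: D = 0.0327 m, h = 0.00472 m, N = 195.3/60 = 3.255 rev/s
γ̇ = π D N / h = (π)(0.0327)(3.255) / 0.00472 = 70.8446 s⁻¹
ΔT = η·γ̇²·t_res/(ρ·cp) = [575 × 70.8446² × 59.5266] / [1132 × 1694] = 89.5844 K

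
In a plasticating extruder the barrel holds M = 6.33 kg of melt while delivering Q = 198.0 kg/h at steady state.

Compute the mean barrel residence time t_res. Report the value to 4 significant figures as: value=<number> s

Convert throughput: Q = 198.0 kg/h = 198.0/3600 = 0.055 kg/s
Mean residence time: t_res = M/Q_s = 6.33 kg / 0.055 kg/s = 115.091 s

value=115.1 s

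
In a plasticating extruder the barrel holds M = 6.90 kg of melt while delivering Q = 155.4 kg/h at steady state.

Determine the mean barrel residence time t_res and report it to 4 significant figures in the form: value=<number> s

value=159.8 s

Convert throughput: Q = 155.4 kg/h = 155.4/3600 = 0.0431667 kg/s
t_res = M / Q_s = 6.90 ÷ 0.0431667 = 159.846 s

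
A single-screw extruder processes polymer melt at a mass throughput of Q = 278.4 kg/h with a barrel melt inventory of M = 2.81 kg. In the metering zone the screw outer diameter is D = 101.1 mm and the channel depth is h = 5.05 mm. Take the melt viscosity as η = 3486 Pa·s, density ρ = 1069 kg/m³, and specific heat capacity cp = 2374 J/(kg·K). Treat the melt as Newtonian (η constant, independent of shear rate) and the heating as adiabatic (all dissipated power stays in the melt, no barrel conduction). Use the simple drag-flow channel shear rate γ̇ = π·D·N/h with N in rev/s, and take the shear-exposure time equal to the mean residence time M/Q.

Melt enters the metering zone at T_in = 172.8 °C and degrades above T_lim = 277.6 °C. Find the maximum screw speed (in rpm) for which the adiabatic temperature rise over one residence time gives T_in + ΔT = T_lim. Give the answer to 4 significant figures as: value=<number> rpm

value=43.71 rpm

Throughput in SI: Q_s = 278.4 kg/h ÷ 3600 s/h = 0.0773333 kg/s
t_res = M / Q_s = 2.81 / 0.0773333 = 36.3362 s
Convert to metres: D = 0.1011 m, h = 0.00505 m
ΔT_a = T_lim − T_in = 277.6 °C − 172.8 °C = 104.8 K
Invert ΔT = ηγ̇²t_res/(ρcp) for γ̇: γ̇_max² = ΔT_a ρ cp / (η t_res) = 104.8·1069·2374 / (3486·36.3362) = 2099.68 s⁻²
γ̇_max = √2099.68 = 45.8222 s⁻¹
N_max = γ̇_max h / (πD) = 45.8222·0.00505/(π·0.1011) = 0.728562 rev/s → ×60 = 43.7137 rpm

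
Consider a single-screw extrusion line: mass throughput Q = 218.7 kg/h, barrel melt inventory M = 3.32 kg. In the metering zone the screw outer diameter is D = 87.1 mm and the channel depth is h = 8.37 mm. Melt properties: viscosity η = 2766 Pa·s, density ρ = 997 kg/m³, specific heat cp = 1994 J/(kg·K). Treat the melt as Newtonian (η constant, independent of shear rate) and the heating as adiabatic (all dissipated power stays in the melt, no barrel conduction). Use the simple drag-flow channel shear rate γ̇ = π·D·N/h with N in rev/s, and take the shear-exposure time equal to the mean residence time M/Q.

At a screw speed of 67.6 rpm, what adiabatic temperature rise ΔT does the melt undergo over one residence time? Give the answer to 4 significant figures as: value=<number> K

Convert throughput: Q = 218.7 kg/h = 218.7/3600 = 0.06075 kg/s
Mean residence time: t_res = M/Q_s = 3.32 kg / 0.06075 kg/s = 54.6502 s
Geometry in metres: D = 87.1 mm → 0.0871 m, h = 8.37 mm → 0.00837 m; screw speed N = 67.6 rpm = 1.12667 rev/s
γ̇ = π D N / h = (π)(0.0871)(1.12667) / 0.00837 = 36.8331 s⁻¹
Adiabatic rise: ΔT = η γ̇² t_res / (ρ cp) = 2766·(36.8331)²·54.6502 / (997·1994) = 103.157 K

value=103.2 K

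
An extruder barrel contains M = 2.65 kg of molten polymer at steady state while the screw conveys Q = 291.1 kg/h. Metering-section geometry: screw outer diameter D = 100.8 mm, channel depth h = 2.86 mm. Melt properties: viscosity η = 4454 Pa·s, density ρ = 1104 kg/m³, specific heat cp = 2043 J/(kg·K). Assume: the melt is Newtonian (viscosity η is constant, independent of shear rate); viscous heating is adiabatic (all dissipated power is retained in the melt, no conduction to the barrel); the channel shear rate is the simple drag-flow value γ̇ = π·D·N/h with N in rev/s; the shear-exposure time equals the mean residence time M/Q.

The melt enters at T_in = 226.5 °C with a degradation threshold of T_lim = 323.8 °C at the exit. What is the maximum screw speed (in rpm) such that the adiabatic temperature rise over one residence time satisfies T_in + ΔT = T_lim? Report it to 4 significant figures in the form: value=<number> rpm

value=21.01 rpm

Convert throughput: Q = 291.1 kg/h = 291.1/3600 = 0.0808611 kg/s
t_res = M / Q_s = 2.65 / 0.0808611 = 32.7722 s
Convert to metres: D = 0.1008 m, h = 0.00286 m
Allowable rise: ΔT_a = T_lim − T_in = 323.8 − 226.5 = 97.3 K
γ̇_max² = ΔT_a·ρ·cp/(η·t_res) = 97.3·1104·2043/(4454·32.7722) = 1503.47 s⁻²
γ̇_max = sqrt(1503.47) = 38.7746 s⁻¹
N_max = γ̇_max h / (πD) = 38.7746·0.00286/(π·0.1008) = 0.350189 rev/s → ×60 = 21.0113 rpm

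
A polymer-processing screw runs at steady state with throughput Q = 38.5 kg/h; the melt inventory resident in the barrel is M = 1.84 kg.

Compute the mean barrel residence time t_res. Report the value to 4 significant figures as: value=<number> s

Convert throughput: Q = 38.5 kg/h = 38.5/3600 = 0.0106944 kg/s
t_res = M / Q_s = 1.84 / 0.0106944 = 172.052 s

value=172.1 s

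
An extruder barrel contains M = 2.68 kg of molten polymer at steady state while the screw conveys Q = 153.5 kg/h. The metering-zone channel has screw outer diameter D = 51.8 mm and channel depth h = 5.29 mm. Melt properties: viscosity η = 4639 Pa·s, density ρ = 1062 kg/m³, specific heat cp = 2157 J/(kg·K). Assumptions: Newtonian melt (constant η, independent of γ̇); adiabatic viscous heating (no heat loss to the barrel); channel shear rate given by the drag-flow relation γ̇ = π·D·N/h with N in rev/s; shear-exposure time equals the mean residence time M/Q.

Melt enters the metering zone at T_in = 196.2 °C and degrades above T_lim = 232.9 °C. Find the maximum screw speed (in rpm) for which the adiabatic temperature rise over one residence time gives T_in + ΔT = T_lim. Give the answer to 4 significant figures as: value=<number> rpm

value=33.12 rpm

Convert throughput: Q = 153.5 kg/h = 153.5/3600 = 0.0426389 kg/s
t_res = M / Q_s = 2.68 ÷ 0.0426389 = 62.8534 s
D = 51.8 mm = 0.0518 m;  h = 5.29 mm = 0.00529 m
ΔT_a = T_lim − T_in = 232.9 °C − 196.2 °C = 36.7 K
γ̇_max² = ΔT_a·ρ·cp / (η·t_res) = [36.7 × 1062 × 2157] / [4639 × 62.8534] = 288.328 s⁻²
γ̇_max = sqrt(288.328) = 16.9802 s⁻¹
Solve γ̇ = πDN/h for N: N_max = γ̇_max·h/(π·D) = 16.9802 × 0.00529 / (π × 0.0518) = 0.551975 rev/s = 33.1185 rpm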